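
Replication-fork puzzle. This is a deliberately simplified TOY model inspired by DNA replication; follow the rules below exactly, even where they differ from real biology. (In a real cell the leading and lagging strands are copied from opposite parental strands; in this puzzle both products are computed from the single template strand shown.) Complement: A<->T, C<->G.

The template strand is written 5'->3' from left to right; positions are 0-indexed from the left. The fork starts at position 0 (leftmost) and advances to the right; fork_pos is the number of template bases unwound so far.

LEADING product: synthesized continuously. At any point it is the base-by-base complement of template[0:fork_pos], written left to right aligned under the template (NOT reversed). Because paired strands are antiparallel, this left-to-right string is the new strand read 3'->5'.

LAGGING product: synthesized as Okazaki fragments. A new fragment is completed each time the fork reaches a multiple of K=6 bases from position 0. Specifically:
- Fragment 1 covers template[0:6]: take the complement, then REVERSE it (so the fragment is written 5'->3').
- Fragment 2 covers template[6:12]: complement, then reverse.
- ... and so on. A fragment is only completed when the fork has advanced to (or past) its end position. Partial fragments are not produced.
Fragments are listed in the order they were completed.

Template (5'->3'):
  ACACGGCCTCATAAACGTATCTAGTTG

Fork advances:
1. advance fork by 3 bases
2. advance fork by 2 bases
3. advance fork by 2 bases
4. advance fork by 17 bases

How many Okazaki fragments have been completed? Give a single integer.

Answer: 4

Derivation:
Step 1: advance 3 -> fork_pos = 0 + 3 = 3. Next multiple of 6 is 6 (not reached); still 0 fragment(s).
Step 2: advance 2 -> fork_pos = 3 + 2 = 5. Next multiple of 6 is 6 (not reached); still 0 fragment(s).
Step 3: advance 2 -> fork_pos = 5 + 2 = 7. Reached multiple(s) of 6: 6 -> fragment 1 completed (1 total).
Step 4: advance 17 -> fork_pos = 7 + 17 = 24. Reached multiple(s) of 6: 12, 18, 24 -> fragments 2-4 completed (4 total).
Check: final fork_pos = 24; the multiples of 6 that are <= 24 are 6..24 -> 24 // 6 = 4 completed fragment(s).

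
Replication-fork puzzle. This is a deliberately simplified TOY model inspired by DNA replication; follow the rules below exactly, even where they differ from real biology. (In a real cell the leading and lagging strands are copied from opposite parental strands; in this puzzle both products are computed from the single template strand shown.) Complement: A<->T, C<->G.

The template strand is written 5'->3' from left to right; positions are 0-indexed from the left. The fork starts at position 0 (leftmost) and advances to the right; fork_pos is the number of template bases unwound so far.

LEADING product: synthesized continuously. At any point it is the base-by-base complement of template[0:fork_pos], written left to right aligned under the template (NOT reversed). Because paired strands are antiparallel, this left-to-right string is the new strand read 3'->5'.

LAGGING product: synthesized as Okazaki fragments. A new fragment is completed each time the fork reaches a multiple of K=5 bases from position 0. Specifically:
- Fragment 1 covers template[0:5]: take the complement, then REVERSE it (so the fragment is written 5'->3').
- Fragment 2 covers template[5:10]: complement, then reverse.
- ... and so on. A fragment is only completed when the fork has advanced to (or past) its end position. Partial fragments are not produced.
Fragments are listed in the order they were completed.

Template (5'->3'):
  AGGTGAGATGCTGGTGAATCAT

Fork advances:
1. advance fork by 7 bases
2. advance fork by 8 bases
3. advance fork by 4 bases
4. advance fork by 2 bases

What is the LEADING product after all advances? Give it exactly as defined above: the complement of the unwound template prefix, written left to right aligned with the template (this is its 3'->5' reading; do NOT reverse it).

Step 1: advance 7 -> fork_pos = 0 + 7 = 7.
Step 2: advance 8 -> fork_pos = 7 + 8 = 15.
Step 3: advance 4 -> fork_pos = 15 + 4 = 19.
Step 4: advance 2 -> fork_pos = 19 + 2 = 21.
Unwound prefix: template[0:21] = AGGTGAGATGCTGGTGAATCA
Complement it base by base (A<->T, C<->G), keeping left-to-right order:
  [0:5] AGGTG -> TCCAC
  [5:10] AGATG -> TCTAC
  [10:15] CTGGT -> GACCA
  [15:20] GAATC -> CTTAG
  [20:21] A -> T
Concatenate: TCCACTCTACGACCACTTAGT (length 21; written aligned with the template, i.e. 3'->5').

Answer: TCCACTCTACGACCACTTAGT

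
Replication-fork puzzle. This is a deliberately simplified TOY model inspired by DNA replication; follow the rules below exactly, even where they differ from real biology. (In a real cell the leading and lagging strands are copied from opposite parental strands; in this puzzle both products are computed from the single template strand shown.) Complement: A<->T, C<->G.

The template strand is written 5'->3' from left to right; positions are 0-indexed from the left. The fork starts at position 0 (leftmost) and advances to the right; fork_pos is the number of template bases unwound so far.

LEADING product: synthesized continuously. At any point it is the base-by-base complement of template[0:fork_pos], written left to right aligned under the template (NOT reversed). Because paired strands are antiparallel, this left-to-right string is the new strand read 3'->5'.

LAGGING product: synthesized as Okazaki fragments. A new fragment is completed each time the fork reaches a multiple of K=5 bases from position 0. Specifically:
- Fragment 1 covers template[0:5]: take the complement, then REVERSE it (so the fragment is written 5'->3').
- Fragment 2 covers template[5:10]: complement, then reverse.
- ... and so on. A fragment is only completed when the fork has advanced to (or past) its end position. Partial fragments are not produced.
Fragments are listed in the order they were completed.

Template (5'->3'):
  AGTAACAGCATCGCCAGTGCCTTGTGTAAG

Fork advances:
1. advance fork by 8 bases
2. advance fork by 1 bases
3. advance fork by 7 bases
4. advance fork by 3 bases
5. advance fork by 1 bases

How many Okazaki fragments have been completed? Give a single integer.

Step 1: advance 8 -> fork_pos = 0 + 8 = 8. Reached multiple(s) of 5: 5 -> fragment 1 completed (1 total).
Step 2: advance 1 -> fork_pos = 8 + 1 = 9. Next multiple of 5 is 10 (not reached); still 1 fragment(s).
Step 3: advance 7 -> fork_pos = 9 + 7 = 16. Reached multiple(s) of 5: 10, 15 -> fragments 2-3 completed (3 total).
Step 4: advance 3 -> fork_pos = 16 + 3 = 19. Next multiple of 5 is 20 (not reached); still 3 fragment(s).
Step 5: advance 1 -> fork_pos = 19 + 1 = 20. Reached multiple(s) of 5: 20 -> fragment 4 completed (4 total).
Check: final fork_pos = 20; the multiples of 5 that are <= 20 are 5..20 -> 20 // 5 = 4 completed fragment(s).

Answer: 4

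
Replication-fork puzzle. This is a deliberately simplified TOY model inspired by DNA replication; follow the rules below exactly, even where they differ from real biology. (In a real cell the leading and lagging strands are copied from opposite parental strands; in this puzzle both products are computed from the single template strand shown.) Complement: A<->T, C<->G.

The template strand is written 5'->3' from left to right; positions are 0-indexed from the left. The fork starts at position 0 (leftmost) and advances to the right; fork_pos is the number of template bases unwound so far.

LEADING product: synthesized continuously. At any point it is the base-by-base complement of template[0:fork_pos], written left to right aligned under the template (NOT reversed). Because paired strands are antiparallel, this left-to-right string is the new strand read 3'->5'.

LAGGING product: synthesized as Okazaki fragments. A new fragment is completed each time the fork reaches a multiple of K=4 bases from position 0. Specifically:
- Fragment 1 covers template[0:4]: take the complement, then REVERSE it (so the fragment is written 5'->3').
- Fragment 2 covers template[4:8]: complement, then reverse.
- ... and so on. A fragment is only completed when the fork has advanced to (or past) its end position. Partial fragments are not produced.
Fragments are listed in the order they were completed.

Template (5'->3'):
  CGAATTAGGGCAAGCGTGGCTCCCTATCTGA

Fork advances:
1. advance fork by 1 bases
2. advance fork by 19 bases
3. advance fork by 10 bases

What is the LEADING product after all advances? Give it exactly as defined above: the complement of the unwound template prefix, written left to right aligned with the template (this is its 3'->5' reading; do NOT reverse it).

Answer: GCTTAATCCCGTTCGCACCGAGGGATAGAC

Derivation:
Step 1: advance 1 -> fork_pos = 0 + 1 = 1.
Step 2: advance 19 -> fork_pos = 1 + 19 = 20.
Step 3: advance 10 -> fork_pos = 20 + 10 = 30.
Unwound prefix: template[0:30] = CGAATTAGGGCAAGCGTGGCTCCCTATCTG
Complement it base by base (A<->T, C<->G), keeping left-to-right order:
  [0:5] CGAAT -> GCTTA
  [5:10] TAGGG -> ATCCC
  [10:15] CAAGC -> GTTCG
  [15:20] GTGGC -> CACCG
  [20:25] TCCCT -> AGGGA
  [25:30] ATCTG -> TAGAC
Concatenate: GCTTAATCCCGTTCGCACCGAGGGATAGAC (length 30; written aligned with the template, i.e. 3'->5').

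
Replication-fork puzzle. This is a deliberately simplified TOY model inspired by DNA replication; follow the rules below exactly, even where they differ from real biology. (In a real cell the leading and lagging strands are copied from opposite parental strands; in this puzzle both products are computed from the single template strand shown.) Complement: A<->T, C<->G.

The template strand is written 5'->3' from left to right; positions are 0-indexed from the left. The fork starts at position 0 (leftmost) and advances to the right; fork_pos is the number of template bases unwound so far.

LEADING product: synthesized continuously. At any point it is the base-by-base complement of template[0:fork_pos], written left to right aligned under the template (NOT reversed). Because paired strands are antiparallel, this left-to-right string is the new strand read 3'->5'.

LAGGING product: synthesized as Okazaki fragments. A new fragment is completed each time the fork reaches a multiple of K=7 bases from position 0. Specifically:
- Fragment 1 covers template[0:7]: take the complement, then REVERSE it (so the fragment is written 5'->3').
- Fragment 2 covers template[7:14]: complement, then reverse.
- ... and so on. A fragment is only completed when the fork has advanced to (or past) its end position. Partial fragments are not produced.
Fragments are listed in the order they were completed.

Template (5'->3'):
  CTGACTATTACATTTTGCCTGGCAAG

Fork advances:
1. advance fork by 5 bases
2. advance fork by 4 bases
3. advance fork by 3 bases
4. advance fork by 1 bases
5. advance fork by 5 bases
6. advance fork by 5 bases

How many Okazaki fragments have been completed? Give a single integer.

Answer: 3

Derivation:
Step 1: advance 5 -> fork_pos = 0 + 5 = 5. Next multiple of 7 is 7 (not reached); still 0 fragment(s).
Step 2: advance 4 -> fork_pos = 5 + 4 = 9. Reached multiple(s) of 7: 7 -> fragment 1 completed (1 total).
Step 3: advance 3 -> fork_pos = 9 + 3 = 12. Next multiple of 7 is 14 (not reached); still 1 fragment(s).
Step 4: advance 1 -> fork_pos = 12 + 1 = 13. Next multiple of 7 is 14 (not reached); still 1 fragment(s).
Step 5: advance 5 -> fork_pos = 13 + 5 = 18. Reached multiple(s) of 7: 14 -> fragment 2 completed (2 total).
Step 6: advance 5 -> fork_pos = 18 + 5 = 23. Reached multiple(s) of 7: 21 -> fragment 3 completed (3 total).
Check: final fork_pos = 23; the multiples of 7 that are <= 23 are 7..21 -> 23 // 7 = 3 completed fragment(s).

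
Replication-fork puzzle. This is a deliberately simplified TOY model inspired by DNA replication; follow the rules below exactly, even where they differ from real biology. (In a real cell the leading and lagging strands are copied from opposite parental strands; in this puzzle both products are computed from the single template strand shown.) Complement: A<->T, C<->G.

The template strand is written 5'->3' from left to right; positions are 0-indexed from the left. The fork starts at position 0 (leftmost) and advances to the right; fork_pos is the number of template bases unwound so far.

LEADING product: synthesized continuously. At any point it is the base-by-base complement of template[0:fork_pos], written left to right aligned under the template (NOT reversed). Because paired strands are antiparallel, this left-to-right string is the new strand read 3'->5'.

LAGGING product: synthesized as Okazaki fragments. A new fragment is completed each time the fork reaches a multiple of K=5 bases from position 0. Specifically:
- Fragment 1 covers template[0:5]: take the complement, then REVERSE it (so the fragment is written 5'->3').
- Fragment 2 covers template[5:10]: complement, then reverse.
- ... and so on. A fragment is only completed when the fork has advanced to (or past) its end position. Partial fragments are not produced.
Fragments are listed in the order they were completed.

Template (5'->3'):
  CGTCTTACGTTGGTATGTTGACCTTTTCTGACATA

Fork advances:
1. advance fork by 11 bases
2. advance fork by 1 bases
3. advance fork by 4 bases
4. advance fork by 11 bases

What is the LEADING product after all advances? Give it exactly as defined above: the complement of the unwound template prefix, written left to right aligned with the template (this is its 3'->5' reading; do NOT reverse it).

Step 1: advance 11 -> fork_pos = 0 + 11 = 11.
Step 2: advance 1 -> fork_pos = 11 + 1 = 12.
Step 3: advance 4 -> fork_pos = 12 + 4 = 16.
Step 4: advance 11 -> fork_pos = 16 + 11 = 27.
Unwound prefix: template[0:27] = CGTCTTACGTTGGTATGTTGACCTTTT
Complement it base by base (A<->T, C<->G), keeping left-to-right order:
  [0:5] CGTCT -> GCAGA
  [5:10] TACGT -> ATGCA
  [10:15] TGGTA -> ACCAT
  [15:20] TGTTG -> ACAAC
  [20:25] ACCTT -> TGGAA
  [25:27] TT -> AA
Concatenate: GCAGAATGCAACCATACAACTGGAAAA (length 27; written aligned with the template, i.e. 3'->5').

Answer: GCAGAATGCAACCATACAACTGGAAAA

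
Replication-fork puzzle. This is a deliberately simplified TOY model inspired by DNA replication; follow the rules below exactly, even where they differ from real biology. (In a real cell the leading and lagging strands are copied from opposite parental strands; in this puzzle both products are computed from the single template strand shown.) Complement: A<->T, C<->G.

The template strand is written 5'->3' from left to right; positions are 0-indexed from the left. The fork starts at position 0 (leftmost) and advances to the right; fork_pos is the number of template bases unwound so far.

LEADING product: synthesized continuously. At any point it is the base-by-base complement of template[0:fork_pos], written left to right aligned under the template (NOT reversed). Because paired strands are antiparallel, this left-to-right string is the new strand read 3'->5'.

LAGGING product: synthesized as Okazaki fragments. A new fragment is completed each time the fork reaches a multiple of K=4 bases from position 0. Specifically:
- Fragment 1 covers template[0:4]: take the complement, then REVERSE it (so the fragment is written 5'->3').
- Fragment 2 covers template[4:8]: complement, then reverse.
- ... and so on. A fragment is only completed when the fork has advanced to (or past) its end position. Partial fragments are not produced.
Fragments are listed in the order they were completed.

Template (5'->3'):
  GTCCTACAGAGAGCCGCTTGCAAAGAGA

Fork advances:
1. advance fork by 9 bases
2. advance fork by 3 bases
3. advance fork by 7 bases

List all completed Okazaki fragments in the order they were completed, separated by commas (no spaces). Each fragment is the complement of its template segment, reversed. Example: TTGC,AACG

Answer: GGAC,TGTA,TCTC,CGGC

Derivation:
Step 1: advance 9 -> fork_pos = 0 + 9 = 9. Reached multiple(s) of 4: 4, 8 -> fragments 1-2 completed (2 total).
Step 2: advance 3 -> fork_pos = 9 + 3 = 12. Reached multiple(s) of 4: 12 -> fragment 3 completed (3 total).
Step 3: advance 7 -> fork_pos = 12 + 7 = 19. Reached multiple(s) of 4: 16 -> fragment 4 completed (4 total).
Final fork_pos = 19, so 4 fragment(s) are complete. Build each: template segment -> complement -> reverse.
Fragment 1: template[0:4] = GTCC -> complement CAGG -> reversed GGAC
Fragment 2: template[4:8] = TACA -> complement ATGT -> reversed TGTA
Fragment 3: template[8:12] = GAGA -> complement CTCT -> reversed TCTC
Fragment 4: template[12:16] = GCCG -> complement CGGC -> reversed CGGC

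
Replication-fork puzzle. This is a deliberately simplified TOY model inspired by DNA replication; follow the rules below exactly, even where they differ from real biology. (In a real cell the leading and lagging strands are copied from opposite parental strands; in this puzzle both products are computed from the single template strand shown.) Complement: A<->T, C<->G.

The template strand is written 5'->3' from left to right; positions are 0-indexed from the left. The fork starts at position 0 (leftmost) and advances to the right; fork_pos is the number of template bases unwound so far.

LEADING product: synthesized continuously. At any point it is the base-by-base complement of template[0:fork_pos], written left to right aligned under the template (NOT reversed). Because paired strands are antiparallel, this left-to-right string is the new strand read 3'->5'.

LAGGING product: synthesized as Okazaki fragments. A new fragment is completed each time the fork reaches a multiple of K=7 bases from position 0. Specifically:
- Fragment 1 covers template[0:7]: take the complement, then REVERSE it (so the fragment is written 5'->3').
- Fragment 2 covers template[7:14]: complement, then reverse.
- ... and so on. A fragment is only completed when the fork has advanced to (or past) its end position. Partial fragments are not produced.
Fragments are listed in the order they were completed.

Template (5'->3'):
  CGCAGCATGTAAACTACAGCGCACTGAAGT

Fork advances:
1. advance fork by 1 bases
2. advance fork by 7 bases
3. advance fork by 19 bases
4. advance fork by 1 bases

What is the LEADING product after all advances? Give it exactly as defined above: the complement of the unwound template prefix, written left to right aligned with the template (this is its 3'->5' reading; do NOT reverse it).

Step 1: advance 1 -> fork_pos = 0 + 1 = 1.
Step 2: advance 7 -> fork_pos = 1 + 7 = 8.
Step 3: advance 19 -> fork_pos = 8 + 19 = 27.
Step 4: advance 1 -> fork_pos = 27 + 1 = 28.
Unwound prefix: template[0:28] = CGCAGCATGTAAACTACAGCGCACTGAA
Complement it base by base (A<->T, C<->G), keeping left-to-right order:
  [0:5] CGCAG -> GCGTC
  [5:10] CATGT -> GTACA
  [10:15] AAACT -> TTTGA
  [15:20] ACAGC -> TGTCG
  [20:25] GCACT -> CGTGA
  [25:28] GAA -> CTT
Concatenate: GCGTCGTACATTTGATGTCGCGTGACTT (length 28; written aligned with the template, i.e. 3'->5').

Answer: GCGTCGTACATTTGATGTCGCGTGACTT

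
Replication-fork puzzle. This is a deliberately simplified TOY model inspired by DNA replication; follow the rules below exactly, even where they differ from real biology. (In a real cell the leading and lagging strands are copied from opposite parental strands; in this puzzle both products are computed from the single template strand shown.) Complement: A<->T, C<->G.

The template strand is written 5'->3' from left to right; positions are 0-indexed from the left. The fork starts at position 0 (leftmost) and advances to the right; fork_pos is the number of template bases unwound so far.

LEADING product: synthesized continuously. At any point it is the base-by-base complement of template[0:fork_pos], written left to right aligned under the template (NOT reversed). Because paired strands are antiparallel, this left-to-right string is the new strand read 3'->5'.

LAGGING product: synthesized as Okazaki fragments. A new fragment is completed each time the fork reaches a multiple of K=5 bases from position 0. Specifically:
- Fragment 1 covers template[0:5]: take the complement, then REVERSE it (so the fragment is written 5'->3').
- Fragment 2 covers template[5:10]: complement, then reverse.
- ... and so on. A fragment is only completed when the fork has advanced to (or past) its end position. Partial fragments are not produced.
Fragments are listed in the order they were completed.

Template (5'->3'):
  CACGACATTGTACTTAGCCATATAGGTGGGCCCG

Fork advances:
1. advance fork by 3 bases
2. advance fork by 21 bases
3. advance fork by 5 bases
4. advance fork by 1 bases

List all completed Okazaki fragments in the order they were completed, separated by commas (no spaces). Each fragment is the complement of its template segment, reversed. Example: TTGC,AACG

Step 1: advance 3 -> fork_pos = 0 + 3 = 3. Next multiple of 5 is 5 (not reached); still 0 fragment(s).
Step 2: advance 21 -> fork_pos = 3 + 21 = 24. Reached multiple(s) of 5: 5, 10, 15, 20 -> fragments 1-4 completed (4 total).
Step 3: advance 5 -> fork_pos = 24 + 5 = 29. Reached multiple(s) of 5: 25 -> fragment 5 completed (5 total).
Step 4: advance 1 -> fork_pos = 29 + 1 = 30. Reached multiple(s) of 5: 30 -> fragment 6 completed (6 total).
Final fork_pos = 30, so 6 fragment(s) are complete. Build each: template segment -> complement -> reverse.
Fragment 1: template[0:5] = CACGA -> complement GTGCT -> reversed TCGTG
Fragment 2: template[5:10] = CATTG -> complement GTAAC -> reversed CAATG
Fragment 3: template[10:15] = TACTT -> complement ATGAA -> reversed AAGTA
Fragment 4: template[15:20] = AGCCA -> complement TCGGT -> reversed TGGCT
Fragment 5: template[20:25] = TATAG -> complement ATATC -> reversed CTATA
Fragment 6: template[25:30] = GTGGG -> complement CACCC -> reversed CCCAC

Answer: TCGTG,CAATG,AAGTA,TGGCT,CTATA,CCCAC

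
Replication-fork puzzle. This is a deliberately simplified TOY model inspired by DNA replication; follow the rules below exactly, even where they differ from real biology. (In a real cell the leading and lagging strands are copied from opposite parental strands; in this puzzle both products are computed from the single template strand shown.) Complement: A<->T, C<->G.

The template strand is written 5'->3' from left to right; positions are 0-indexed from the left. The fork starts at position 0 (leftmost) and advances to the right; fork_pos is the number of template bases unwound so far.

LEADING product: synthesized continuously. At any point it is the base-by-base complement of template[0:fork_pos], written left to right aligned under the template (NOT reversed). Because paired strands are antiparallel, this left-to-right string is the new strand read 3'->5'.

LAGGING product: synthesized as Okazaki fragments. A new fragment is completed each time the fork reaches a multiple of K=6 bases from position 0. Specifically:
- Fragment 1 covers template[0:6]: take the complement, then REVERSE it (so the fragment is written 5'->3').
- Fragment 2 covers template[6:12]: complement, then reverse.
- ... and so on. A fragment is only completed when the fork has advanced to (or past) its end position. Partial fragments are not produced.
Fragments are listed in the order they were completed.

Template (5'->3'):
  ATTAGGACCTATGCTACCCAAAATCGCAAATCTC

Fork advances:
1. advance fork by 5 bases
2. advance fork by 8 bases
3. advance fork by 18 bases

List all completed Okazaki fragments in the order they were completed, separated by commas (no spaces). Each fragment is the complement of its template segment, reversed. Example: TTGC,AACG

Step 1: advance 5 -> fork_pos = 0 + 5 = 5. Next multiple of 6 is 6 (not reached); still 0 fragment(s).
Step 2: advance 8 -> fork_pos = 5 + 8 = 13. Reached multiple(s) of 6: 6, 12 -> fragments 1-2 completed (2 total).
Step 3: advance 18 -> fork_pos = 13 + 18 = 31. Reached multiple(s) of 6: 18, 24, 30 -> fragments 3-5 completed (5 total).
Final fork_pos = 31, so 5 fragment(s) are complete. Build each: template segment -> complement -> reverse.
Fragment 1: template[0:6] = ATTAGG -> complement TAATCC -> reversed CCTAAT
Fragment 2: template[6:12] = ACCTAT -> complement TGGATA -> reversed ATAGGT
Fragment 3: template[12:18] = GCTACC -> complement CGATGG -> reversed GGTAGC
Fragment 4: template[18:24] = CAAAAT -> complement GTTTTA -> reversed ATTTTG
Fragment 5: template[24:30] = CGCAAA -> complement GCGTTT -> reversed TTTGCG

Answer: CCTAAT,ATAGGT,GGTAGC,ATTTTG,TTTGCG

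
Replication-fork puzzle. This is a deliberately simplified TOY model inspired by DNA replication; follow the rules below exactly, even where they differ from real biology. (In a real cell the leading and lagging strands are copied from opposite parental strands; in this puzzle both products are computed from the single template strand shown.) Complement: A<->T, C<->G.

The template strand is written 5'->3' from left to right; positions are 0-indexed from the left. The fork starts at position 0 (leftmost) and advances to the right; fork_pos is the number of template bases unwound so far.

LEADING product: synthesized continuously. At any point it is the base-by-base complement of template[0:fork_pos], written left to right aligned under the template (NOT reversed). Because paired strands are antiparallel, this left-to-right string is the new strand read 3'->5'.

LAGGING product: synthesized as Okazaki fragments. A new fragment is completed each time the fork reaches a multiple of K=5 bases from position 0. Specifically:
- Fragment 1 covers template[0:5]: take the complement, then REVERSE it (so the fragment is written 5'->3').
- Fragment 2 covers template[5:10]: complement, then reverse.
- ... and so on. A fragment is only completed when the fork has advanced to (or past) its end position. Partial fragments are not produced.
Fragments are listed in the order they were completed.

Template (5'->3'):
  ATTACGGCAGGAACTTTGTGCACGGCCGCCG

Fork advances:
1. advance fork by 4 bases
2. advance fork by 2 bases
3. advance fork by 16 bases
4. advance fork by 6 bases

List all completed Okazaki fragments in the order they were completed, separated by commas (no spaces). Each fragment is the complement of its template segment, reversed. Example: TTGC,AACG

Step 1: advance 4 -> fork_pos = 0 + 4 = 4. Next multiple of 5 is 5 (not reached); still 0 fragment(s).
Step 2: advance 2 -> fork_pos = 4 + 2 = 6. Reached multiple(s) of 5: 5 -> fragment 1 completed (1 total).
Step 3: advance 16 -> fork_pos = 6 + 16 = 22. Reached multiple(s) of 5: 10, 15, 20 -> fragments 2-4 completed (4 total).
Step 4: advance 6 -> fork_pos = 22 + 6 = 28. Reached multiple(s) of 5: 25 -> fragment 5 completed (5 total).
Final fork_pos = 28, so 5 fragment(s) are complete. Build each: template segment -> complement -> reverse.
Fragment 1: template[0:5] = ATTAC -> complement TAATG -> reversed GTAAT
Fragment 2: template[5:10] = GGCAG -> complement CCGTC -> reversed CTGCC
Fragment 3: template[10:15] = GAACT -> complement CTTGA -> reversed AGTTC
Fragment 4: template[15:20] = TTGTG -> complement AACAC -> reversed CACAA
Fragment 5: template[20:25] = CACGG -> complement GTGCC -> reversed CCGTG

Answer: GTAAT,CTGCC,AGTTC,CACAA,CCGTG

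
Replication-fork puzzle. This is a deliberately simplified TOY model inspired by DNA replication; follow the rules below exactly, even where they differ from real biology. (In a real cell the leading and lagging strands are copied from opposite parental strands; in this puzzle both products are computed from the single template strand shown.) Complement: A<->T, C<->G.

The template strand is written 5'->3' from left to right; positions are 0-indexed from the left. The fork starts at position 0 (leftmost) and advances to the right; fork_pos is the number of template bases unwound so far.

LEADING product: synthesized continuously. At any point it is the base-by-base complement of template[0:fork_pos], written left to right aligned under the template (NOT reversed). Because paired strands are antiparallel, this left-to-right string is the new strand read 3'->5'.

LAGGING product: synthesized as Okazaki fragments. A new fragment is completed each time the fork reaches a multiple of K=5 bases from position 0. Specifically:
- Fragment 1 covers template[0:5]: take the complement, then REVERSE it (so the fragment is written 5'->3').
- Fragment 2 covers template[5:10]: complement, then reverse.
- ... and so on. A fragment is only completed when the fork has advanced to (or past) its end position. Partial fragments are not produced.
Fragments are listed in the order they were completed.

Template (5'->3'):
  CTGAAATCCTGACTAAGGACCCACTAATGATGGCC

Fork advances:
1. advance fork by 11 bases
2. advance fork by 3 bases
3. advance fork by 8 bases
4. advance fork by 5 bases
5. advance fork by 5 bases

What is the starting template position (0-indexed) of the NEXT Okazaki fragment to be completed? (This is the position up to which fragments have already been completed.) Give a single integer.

Step 1: advance 11 -> fork_pos = 0 + 11 = 11. Reached multiple(s) of 5: 5, 10 -> fragments 1-2 completed (2 total).
Step 2: advance 3 -> fork_pos = 11 + 3 = 14. Next multiple of 5 is 15 (not reached); still 2 fragment(s).
Step 3: advance 8 -> fork_pos = 14 + 8 = 22. Reached multiple(s) of 5: 15, 20 -> fragments 3-4 completed (4 total).
Step 4: advance 5 -> fork_pos = 22 + 5 = 27. Reached multiple(s) of 5: 25 -> fragment 5 completed (5 total).
Step 5: advance 5 -> fork_pos = 27 + 5 = 32. Reached multiple(s) of 5: 30 -> fragment 6 completed (6 total).
6 fragment(s) completed, covering template[0:30] (6 x 5 = 30). The next fragment, fragment 7, covers template[30:35], so it starts at position 30.

Answer: 30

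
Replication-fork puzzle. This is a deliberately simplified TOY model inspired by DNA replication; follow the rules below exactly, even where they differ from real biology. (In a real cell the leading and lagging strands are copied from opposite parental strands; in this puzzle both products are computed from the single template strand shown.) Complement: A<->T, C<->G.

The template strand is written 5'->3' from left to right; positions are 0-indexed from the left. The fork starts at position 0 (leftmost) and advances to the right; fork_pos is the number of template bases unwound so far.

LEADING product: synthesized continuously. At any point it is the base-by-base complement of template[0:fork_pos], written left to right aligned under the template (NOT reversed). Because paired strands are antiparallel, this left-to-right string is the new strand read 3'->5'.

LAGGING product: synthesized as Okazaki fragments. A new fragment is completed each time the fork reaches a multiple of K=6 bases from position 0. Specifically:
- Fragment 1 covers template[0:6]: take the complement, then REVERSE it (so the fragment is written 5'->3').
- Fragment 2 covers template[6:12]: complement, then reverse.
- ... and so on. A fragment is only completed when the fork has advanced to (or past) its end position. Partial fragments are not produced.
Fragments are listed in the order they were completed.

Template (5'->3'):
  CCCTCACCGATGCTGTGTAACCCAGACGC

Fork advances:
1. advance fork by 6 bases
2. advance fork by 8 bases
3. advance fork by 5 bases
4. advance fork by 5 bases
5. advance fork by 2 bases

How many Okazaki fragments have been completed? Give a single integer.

Step 1: advance 6 -> fork_pos = 0 + 6 = 6. Reached multiple(s) of 6: 6 -> fragment 1 completed (1 total).
Step 2: advance 8 -> fork_pos = 6 + 8 = 14. Reached multiple(s) of 6: 12 -> fragment 2 completed (2 total).
Step 3: advance 5 -> fork_pos = 14 + 5 = 19. Reached multiple(s) of 6: 18 -> fragment 3 completed (3 total).
Step 4: advance 5 -> fork_pos = 19 + 5 = 24. Reached multiple(s) of 6: 24 -> fragment 4 completed (4 total).
Step 5: advance 2 -> fork_pos = 24 + 2 = 26. Next multiple of 6 is 30 (not reached); still 4 fragment(s).
Check: final fork_pos = 26; the multiples of 6 that are <= 26 are 6..24 -> 26 // 6 = 4 completed fragment(s).

Answer: 4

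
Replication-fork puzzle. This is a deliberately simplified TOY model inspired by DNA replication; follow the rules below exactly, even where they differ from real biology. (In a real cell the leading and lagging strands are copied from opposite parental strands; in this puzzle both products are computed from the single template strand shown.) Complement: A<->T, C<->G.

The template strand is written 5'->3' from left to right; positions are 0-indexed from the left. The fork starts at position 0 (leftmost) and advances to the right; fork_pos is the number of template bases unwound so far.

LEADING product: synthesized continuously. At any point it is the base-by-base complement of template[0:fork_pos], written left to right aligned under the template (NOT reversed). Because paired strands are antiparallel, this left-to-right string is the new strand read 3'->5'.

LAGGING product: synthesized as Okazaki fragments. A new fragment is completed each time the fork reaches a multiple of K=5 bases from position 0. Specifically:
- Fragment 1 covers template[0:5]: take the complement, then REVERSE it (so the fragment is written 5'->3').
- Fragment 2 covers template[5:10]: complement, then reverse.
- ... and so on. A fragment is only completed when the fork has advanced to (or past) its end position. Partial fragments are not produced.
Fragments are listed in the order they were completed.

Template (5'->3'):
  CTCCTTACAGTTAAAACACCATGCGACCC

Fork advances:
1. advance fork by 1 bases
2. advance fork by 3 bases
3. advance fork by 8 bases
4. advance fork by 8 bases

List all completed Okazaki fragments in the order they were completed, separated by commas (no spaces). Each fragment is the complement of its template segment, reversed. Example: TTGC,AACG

Answer: AGGAG,CTGTA,TTTAA,GGTGT

Derivation:
Step 1: advance 1 -> fork_pos = 0 + 1 = 1. Next multiple of 5 is 5 (not reached); still 0 fragment(s).
Step 2: advance 3 -> fork_pos = 1 + 3 = 4. Next multiple of 5 is 5 (not reached); still 0 fragment(s).
Step 3: advance 8 -> fork_pos = 4 + 8 = 12. Reached multiple(s) of 5: 5, 10 -> fragments 1-2 completed (2 total).
Step 4: advance 8 -> fork_pos = 12 + 8 = 20. Reached multiple(s) of 5: 15, 20 -> fragments 3-4 completed (4 total).
Final fork_pos = 20, so 4 fragment(s) are complete. Build each: template segment -> complement -> reverse.
Fragment 1: template[0:5] = CTCCT -> complement GAGGA -> reversed AGGAG
Fragment 2: template[5:10] = TACAG -> complement ATGTC -> reversed CTGTA
Fragment 3: template[10:15] = TTAAA -> complement AATTT -> reversed TTTAA
Fragment 4: template[15:20] = ACACC -> complement TGTGG -> reversed GGTGT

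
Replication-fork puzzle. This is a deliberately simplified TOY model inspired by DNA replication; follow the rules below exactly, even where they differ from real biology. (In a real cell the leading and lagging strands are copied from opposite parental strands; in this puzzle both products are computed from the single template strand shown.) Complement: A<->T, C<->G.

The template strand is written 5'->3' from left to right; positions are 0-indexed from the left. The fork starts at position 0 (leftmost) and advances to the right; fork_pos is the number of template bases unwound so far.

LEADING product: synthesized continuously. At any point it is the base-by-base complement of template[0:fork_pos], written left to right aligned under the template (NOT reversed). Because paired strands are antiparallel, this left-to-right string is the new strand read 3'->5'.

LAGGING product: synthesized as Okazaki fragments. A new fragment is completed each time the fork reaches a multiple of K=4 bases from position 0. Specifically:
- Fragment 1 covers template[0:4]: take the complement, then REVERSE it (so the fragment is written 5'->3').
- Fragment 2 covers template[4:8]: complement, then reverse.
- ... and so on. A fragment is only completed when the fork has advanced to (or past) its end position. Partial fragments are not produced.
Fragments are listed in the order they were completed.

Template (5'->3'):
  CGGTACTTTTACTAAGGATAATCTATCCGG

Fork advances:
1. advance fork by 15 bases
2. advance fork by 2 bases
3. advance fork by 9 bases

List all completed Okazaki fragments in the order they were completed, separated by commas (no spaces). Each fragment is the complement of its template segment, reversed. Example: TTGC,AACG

Answer: ACCG,AAGT,GTAA,CTTA,TATC,AGAT

Derivation:
Step 1: advance 15 -> fork_pos = 0 + 15 = 15. Reached multiple(s) of 4: 4, 8, 12 -> fragments 1-3 completed (3 total).
Step 2: advance 2 -> fork_pos = 15 + 2 = 17. Reached multiple(s) of 4: 16 -> fragment 4 completed (4 total).
Step 3: advance 9 -> fork_pos = 17 + 9 = 26. Reached multiple(s) of 4: 20, 24 -> fragments 5-6 completed (6 total).
Final fork_pos = 26, so 6 fragment(s) are complete. Build each: template segment -> complement -> reverse.
Fragment 1: template[0:4] = CGGT -> complement GCCA -> reversed ACCG
Fragment 2: template[4:8] = ACTT -> complement TGAA -> reversed AAGT
Fragment 3: template[8:12] = TTAC -> complement AATG -> reversed GTAA
Fragment 4: template[12:16] = TAAG -> complement ATTC -> reversed CTTA
Fragment 5: template[16:20] = GATA -> complement CTAT -> reversed TATC
Fragment 6: template[20:24] = ATCT -> complement TAGA -> reversed AGAT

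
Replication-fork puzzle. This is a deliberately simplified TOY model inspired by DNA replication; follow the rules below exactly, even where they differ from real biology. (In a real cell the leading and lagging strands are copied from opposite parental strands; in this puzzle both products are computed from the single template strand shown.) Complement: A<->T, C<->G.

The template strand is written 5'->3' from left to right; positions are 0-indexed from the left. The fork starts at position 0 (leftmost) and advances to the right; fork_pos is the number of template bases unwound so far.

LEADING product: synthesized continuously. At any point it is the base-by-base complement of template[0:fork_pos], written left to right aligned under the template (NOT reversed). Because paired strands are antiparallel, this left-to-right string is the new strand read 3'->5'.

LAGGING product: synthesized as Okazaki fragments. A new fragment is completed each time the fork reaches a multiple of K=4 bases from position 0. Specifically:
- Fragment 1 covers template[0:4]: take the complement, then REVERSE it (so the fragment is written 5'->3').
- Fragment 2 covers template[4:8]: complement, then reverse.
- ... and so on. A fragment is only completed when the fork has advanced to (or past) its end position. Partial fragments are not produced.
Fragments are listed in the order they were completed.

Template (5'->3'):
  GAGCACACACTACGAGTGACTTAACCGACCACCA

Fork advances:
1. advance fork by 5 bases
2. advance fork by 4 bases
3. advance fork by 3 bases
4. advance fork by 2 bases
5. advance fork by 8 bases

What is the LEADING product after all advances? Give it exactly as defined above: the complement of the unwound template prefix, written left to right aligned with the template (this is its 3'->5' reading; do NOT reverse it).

Step 1: advance 5 -> fork_pos = 0 + 5 = 5.
Step 2: advance 4 -> fork_pos = 5 + 4 = 9.
Step 3: advance 3 -> fork_pos = 9 + 3 = 12.
Step 4: advance 2 -> fork_pos = 12 + 2 = 14.
Step 5: advance 8 -> fork_pos = 14 + 8 = 22.
Unwound prefix: template[0:22] = GAGCACACACTACGAGTGACTT
Complement it base by base (A<->T, C<->G), keeping left-to-right order:
  [0:5] GAGCA -> CTCGT
  [5:10] CACAC -> GTGTG
  [10:15] TACGA -> ATGCT
  [15:20] GTGAC -> CACTG
  [20:22] TT -> AA
Concatenate: CTCGTGTGTGATGCTCACTGAA (length 22; written aligned with the template, i.e. 3'->5').

Answer: CTCGTGTGTGATGCTCACTGAA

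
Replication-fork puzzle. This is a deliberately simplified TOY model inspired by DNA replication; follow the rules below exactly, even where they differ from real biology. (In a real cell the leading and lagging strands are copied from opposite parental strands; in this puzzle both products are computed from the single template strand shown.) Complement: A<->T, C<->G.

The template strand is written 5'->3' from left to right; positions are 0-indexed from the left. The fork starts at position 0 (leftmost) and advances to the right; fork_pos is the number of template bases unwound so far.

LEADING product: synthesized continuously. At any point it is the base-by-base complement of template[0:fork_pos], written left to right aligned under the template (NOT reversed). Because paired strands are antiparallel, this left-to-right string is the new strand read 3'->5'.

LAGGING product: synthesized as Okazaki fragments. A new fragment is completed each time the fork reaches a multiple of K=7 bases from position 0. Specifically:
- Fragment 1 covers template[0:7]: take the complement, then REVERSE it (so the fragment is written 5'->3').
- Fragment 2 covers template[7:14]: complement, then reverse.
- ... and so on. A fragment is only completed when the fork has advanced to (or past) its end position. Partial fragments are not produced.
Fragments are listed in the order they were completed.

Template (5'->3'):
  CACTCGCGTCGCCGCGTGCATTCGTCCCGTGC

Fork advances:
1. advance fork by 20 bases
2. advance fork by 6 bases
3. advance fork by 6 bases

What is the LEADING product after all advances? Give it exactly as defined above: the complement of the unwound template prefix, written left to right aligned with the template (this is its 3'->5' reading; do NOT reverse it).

Step 1: advance 20 -> fork_pos = 0 + 20 = 20.
Step 2: advance 6 -> fork_pos = 20 + 6 = 26.
Step 3: advance 6 -> fork_pos = 26 + 6 = 32.
Unwound prefix: template[0:32] = CACTCGCGTCGCCGCGTGCATTCGTCCCGTGC
Complement it base by base (A<->T, C<->G), keeping left-to-right order:
  [0:5] CACTC -> GTGAG
  [5:10] GCGTC -> CGCAG
  [10:15] GCCGC -> CGGCG
  [15:20] GTGCA -> CACGT
  [20:25] TTCGT -> AAGCA
  [25:30] CCCGT -> GGGCA
  [30:32] GC -> CG
Concatenate: GTGAGCGCAGCGGCGCACGTAAGCAGGGCACG (length 32; written aligned with the template, i.e. 3'->5').

Answer: GTGAGCGCAGCGGCGCACGTAAGCAGGGCACG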